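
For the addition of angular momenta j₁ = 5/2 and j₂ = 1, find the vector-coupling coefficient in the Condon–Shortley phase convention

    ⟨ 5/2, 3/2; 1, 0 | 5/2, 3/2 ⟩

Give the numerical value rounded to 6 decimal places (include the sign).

+√(9/35) ≈ +0.507093

triangle: 1!×4!×1!/7! = 24/5040
(j±m)!: 4!×1!×1!×1!×4!×1! = 576
prefactor² = (2J+1)×Δ×N² = 576/35
  k=0: +1/(0!×1!×1!×1!×3!×0!) = 1/6
  k=1: −1/(1!×0!×0!×0!×4!×1!) = -1/24
Σ = 1/8  ⇒  CG² = 576/35×1/8² = 9/35
CG = +√(9/35) = +0.507093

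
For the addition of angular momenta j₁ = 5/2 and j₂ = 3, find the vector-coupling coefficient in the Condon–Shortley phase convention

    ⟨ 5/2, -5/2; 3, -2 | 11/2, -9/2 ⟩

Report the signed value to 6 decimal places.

√[12·0!5!6!/12! · 0!5!1!5!1!10!] = √(1244160000/11)
  +(−1)^0/∏(0,0,5,1,0,5)! = 1/14400  (running 1/14400)
⟨..|..⟩ = √(1244160000/11)·(1/14400) = +0.738549

+√(6/11) = +0.738549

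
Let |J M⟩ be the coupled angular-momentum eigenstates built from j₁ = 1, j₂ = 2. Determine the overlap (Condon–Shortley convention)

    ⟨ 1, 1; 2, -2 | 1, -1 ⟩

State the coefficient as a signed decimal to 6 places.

triangle: 2!·0!·2!/5! = 4/120
(j±m)!: 2!·0!·0!·4!·0!·2! = 96
prefactor² = (2J+1)·Δ·N² = 48/5
  k=0: +1/(0!·2!·0!·0!·0!·2!) = 1/4
Σ = 1/4  ⇒  CG² = 48/5·1/4² = 3/5
CG = +√(3/5) = +0.774597

+√(3/5) = +0.774597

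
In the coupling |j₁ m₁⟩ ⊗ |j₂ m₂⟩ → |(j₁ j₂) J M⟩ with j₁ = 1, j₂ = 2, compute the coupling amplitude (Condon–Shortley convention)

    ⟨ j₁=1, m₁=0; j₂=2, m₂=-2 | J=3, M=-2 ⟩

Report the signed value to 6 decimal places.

+0.577350  (= +√(1/3))

triangle: 0!·2!·4!/7! = 48/5040
(j±m)!: 1!·1!·0!·4!·1!·5! = 2880
prefactor² = (2J+1)·Δ·N² = 192
  k=0: +1/(0!·0!·1!·0!·1!·4!) = 1/24
Σ = 1/24  ⇒  CG² = 192·1/24² = 1/3
CG = +√(1/3) = +0.577350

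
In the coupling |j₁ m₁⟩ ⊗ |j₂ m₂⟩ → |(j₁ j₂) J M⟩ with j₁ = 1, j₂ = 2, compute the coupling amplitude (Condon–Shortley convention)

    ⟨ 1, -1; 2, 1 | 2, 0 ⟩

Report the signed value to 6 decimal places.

-0.707107

√[5·1!1!3!/6! · 0!2!3!1!2!2!] = √(2)
  +(−1)^1/∏(1,0,1,2,0,1)! = -1/2  (running -1/2)
⟨..|..⟩ = √(2)·(-1/2) = -0.707107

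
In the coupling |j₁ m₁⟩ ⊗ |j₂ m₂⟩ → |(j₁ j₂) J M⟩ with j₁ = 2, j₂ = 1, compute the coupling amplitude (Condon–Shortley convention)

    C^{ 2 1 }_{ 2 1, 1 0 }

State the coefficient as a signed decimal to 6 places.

+√(1/6) = +0.408248

√[5·1!3!1!/6! · 3!1!1!1!3!1!] = √(3/2)
  +(−1)^0/∏(0,1,1,1,2,0)! = 1/2  (running 1/2)
  +(−1)^1/∏(1,0,0,0,3,1)! = -1/6  (running 1/3)
⟨..|..⟩ = √(3/2)·(1/3) = +0.408248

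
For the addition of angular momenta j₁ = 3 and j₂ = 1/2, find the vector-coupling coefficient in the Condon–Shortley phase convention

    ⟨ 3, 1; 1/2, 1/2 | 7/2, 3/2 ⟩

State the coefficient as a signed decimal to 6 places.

j₁+j₂−J=0  J+j₁−j₂=6  J−j₁+j₂=1  j₁+j₂+J+1=8
(j₁±m₁, j₂±m₂, J±M) = (4,2,1,0,5,2)
P² = 11520/7
sum k=0..0:
  [0] +1/48 = 1/48
S = 1/48
C² = P²·S² = 5/7 ; C = +0.845154

+0.845154  (= +√(5/7))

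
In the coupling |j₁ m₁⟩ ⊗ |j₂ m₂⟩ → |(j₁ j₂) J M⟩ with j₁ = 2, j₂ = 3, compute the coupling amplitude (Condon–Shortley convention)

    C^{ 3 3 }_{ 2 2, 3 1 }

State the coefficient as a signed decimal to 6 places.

+√(1/6) ≈ +0.408248

triangle: 2!×2!×4!/9! = 96/362880
(j±m)!: 4!×0!×4!×2!×6!×0! = 829440
prefactor² = (2J+1)×Δ×N² = 1536
  k=0: +1/(0!×2!×0!×4!×2!×0!) = 1/96
Σ = 1/96  ⇒  CG² = 1536×1/96² = 1/6
CG = +√(1/6) = +0.408248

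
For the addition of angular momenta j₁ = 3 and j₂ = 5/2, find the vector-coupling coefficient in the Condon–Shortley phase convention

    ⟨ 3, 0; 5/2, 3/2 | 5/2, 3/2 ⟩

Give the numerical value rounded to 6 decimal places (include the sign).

+√(7/30) ≈ +0.483046

j₁+j₂−J=3  J+j₁−j₂=3  J−j₁+j₂=2  j₁+j₂+J+1=9
(j₁±m₁, j₂±m₂, J±M) = (3,3,4,1,4,1)
P² = 864/35
sum k=2..3:
  [2] +1/8 = 1/8
  [3] −1/36 = -1/36
S = 7/72
C² = P²·S² = 7/30 ; C = +0.483046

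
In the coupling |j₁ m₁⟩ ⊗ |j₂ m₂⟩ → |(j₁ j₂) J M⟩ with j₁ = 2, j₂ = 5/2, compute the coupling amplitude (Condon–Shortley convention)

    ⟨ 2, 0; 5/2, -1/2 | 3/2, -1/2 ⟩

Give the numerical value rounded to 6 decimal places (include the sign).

j₁+j₂−J=3  J+j₁−j₂=1  J−j₁+j₂=2  j₁+j₂+J+1=7
(j₁±m₁, j₂±m₂, J±M) = (2,2,2,3,1,2)
P² = 32/35
sum k=1..2:
  [1] −1/2 = -1/2
  [2] +1/4 = 1/4
S = -1/4
C² = P²·S² = 2/35 ; C = -0.239046

−√(2/35) = -0.239046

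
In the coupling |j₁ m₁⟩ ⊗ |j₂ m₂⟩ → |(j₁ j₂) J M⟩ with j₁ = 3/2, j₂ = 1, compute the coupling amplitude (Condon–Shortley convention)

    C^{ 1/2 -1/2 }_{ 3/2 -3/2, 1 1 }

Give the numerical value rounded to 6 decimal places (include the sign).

√[2·2!1!0!/4! · 0!3!2!0!0!1!] = √(2)
  +(−1)^2/∏(2,0,1,0,0,0)! = 1/2  (running 1/2)
⟨..|..⟩ = √(2)·(1/2) = +0.707107

+0.707107  (= +√(1/2))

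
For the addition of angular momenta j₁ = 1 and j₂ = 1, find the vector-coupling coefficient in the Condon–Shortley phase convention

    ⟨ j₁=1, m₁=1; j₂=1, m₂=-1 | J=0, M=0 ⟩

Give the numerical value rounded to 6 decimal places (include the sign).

triangle: 2!*0!*0!/3! = 2/6
(j±m)!: 2!*0!*0!*2!*0!*0! = 4
prefactor² = (2J+1)*Δ*N² = 4/3
  k=0: +1/(0!*2!*0!*0!*0!*0!) = 1/2
Σ = 1/2  ⇒  CG² = 4/3*1/2² = 1/3
CG = +√(1/3) = +0.577350

+√(1/3) ≈ +0.577350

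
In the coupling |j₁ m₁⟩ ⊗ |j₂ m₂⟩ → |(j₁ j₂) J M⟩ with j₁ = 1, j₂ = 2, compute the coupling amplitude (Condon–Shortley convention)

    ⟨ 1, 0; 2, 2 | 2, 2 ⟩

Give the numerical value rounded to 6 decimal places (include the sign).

-0.816497

triangle: 1!*1!*3!/6! = 6/720
(j±m)!: 1!*1!*4!*0!*4!*0! = 576
prefactor² = (2J+1)*Δ*N² = 24
  k=1: −1/(1!*0!*0!*3!*1!*0!) = -1/6
Σ = -1/6  ⇒  CG² = 24*(-1/6)² = 2/3
CG = −√(2/3) = -0.816497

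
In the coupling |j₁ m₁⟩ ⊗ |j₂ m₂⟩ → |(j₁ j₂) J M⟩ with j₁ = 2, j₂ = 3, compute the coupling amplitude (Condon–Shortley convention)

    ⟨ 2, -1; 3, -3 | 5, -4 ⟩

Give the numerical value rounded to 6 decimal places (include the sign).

triangle: 0!×4!×6!/11! = 17280/39916800
(j±m)!: 1!×3!×0!×6!×1!×9! = 1567641600
prefactor² = (2J+1)×Δ×N² = 7464960
  k=0: +1/(0!×0!×3!×0!×1!×6!) = 1/4320
Σ = 1/4320  ⇒  CG² = 7464960×1/4320² = 2/5
CG = +√(2/5) = +0.632456

+0.632456  (= +√(2/5))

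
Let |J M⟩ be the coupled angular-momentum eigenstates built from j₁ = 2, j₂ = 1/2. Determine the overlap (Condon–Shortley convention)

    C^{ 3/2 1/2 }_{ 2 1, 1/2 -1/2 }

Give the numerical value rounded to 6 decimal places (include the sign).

+√(3/5) = +0.774597

√[4·1!3!0!/5! · 3!1!0!1!2!1!] = √(12/5)
  +(−1)^0/∏(0,1,1,0,2,0)! = 1/2  (running 1/2)
⟨..|..⟩ = √(12/5)·(1/2) = +0.774597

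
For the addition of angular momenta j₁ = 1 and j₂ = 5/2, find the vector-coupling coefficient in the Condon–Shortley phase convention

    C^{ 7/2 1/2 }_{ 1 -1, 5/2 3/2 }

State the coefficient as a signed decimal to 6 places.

j₁+j₂−J=0  J+j₁−j₂=2  J−j₁+j₂=5  j₁+j₂+J+1=8
(j₁±m₁, j₂±m₂, J±M) = (0,2,4,1,4,3)
P² = 2304/7
sum k=0..0:
  [0] +1/48 = 1/48
S = 1/48
C² = P²·S² = 1/7 ; C = +0.377964

+√(1/7) ≈ +0.377964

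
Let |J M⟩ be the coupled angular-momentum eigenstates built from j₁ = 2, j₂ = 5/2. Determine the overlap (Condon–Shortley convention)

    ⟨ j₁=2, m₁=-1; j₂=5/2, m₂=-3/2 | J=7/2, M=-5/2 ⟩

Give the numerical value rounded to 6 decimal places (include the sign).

+0.125988  (= +√(1/63))

triangle: 1!×3!×4!/9! = 144/362880
(j±m)!: 1!×3!×1!×4!×1!×6! = 103680
prefactor² = (2J+1)×Δ×N² = 2304/7
  k=0: +1/(0!×1!×3!×1!×0!×3!) = 1/36
  k=1: −1/(1!×0!×2!×0!×1!×4!) = -1/48
Σ = 1/144  ⇒  CG² = 2304/7×1/144² = 1/63
CG = +√(1/63) = +0.125988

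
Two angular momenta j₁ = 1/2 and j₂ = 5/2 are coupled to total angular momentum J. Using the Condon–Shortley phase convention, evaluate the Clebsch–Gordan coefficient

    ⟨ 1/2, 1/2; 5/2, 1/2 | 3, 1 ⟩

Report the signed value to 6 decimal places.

+√(2/3) ≈ +0.816497

√[7·0!1!5!/7! · 1!0!3!2!4!2!] = √(96)
  +(−1)^0/∏(0,0,0,3,1,2)! = 1/12  (running 1/12)
⟨..|..⟩ = √(96)·(1/12) = +0.816497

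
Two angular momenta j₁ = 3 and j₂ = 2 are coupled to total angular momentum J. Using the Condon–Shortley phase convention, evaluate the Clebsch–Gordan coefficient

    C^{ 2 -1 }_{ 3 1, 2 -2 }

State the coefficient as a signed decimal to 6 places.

+0.462910

√[5·3!3!1!/8! · 4!2!0!4!1!3!] = √(216/7)
  +(−1)^0/∏(0,3,2,0,1,1)! = 1/12  (running 1/12)
⟨..|..⟩ = √(216/7)·(1/12) = +0.462910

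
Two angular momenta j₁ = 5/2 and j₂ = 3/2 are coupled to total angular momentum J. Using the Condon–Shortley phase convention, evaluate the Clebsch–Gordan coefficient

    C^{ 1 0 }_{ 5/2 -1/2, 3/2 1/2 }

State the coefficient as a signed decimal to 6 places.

triangle: 3!*2!*0!/6! = 12/720
(j±m)!: 2!*3!*2!*1!*1!*1! = 24
prefactor² = (2J+1)*Δ*N² = 6/5
  k=2: +1/(2!*1!*1!*0!*1!*0!) = 1/2
Σ = 1/2  ⇒  CG² = 6/5*1/2² = 3/10
CG = +√(3/10) = +0.547723

+0.547723  (= +√(3/10))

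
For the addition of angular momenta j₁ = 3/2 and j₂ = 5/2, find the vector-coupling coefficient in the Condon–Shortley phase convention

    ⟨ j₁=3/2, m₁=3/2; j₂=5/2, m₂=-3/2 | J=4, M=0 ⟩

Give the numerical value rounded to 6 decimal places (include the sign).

j₁+j₂−J=0  J+j₁−j₂=3  J−j₁+j₂=5  j₁+j₂+J+1=9
(j₁±m₁, j₂±m₂, J±M) = (3,0,1,4,4,4)
P² = 10368/7
sum k=0..0:
  [0] +1/144 = 1/144
S = 1/144
C² = P²·S² = 1/14 ; C = +0.267261

+√(1/14) = +0.267261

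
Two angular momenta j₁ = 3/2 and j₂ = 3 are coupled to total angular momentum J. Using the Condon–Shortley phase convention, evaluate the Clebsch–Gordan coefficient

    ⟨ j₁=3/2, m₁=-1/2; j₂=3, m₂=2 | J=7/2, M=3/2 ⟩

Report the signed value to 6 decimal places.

j₁+j₂−J=1  J+j₁−j₂=2  J−j₁+j₂=5  j₁+j₂+J+1=9
(j₁±m₁, j₂±m₂, J±M) = (1,2,5,1,5,2)
P² = 6400/21
sum k=0..1:
  [0] +1/240 = 1/240
  [1] −1/24 = -1/24
S = -3/80
C² = P²·S² = 3/7 ; C = -0.654654

−√(3/7) = -0.654654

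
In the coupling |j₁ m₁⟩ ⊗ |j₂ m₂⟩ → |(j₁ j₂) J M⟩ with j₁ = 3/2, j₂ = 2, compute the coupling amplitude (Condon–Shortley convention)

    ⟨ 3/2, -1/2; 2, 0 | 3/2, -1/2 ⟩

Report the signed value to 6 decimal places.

-0.447214  (= −√(1/5))

triangle: 2!×1!×2!/6! = 4/720
(j±m)!: 1!×2!×2!×2!×1!×2! = 16
prefactor² = (2J+1)×Δ×N² = 16/45
  k=1: −1/(1!×1!×1!×1!×0!×1!) = -1
  k=2: +1/(2!×0!×0!×0!×1!×2!) = 1/4
Σ = -3/4  ⇒  CG² = 16/45×(-3/4)² = 1/5
CG = −√(1/5) = -0.447214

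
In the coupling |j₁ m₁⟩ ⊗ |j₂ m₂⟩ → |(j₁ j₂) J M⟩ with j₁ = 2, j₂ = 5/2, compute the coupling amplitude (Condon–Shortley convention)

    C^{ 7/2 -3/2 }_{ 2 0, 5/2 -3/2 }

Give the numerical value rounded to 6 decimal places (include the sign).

+√(2/7) = +0.534522

triangle: 1!*3!*4!/9! = 144/362880
(j±m)!: 2!*2!*1!*4!*2!*5! = 23040
prefactor² = (2J+1)*Δ*N² = 512/7
  k=0: +1/(0!*1!*2!*1!*1!*3!) = 1/12
  k=1: −1/(1!*0!*1!*0!*2!*4!) = -1/48
Σ = 1/16  ⇒  CG² = 512/7*1/16² = 2/7
CG = +√(2/7) = +0.534522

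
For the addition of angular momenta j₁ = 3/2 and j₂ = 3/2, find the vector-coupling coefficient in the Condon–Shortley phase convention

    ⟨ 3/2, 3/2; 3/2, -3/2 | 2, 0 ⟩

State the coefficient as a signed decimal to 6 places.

√[5·1!2!2!/6! · 3!0!0!3!2!2!] = √(4)
  +(−1)^0/∏(0,1,0,0,2,2)! = 1/4  (running 1/4)
⟨..|..⟩ = √(4)·(1/4) = +0.500000

+√(1/4) = +0.500000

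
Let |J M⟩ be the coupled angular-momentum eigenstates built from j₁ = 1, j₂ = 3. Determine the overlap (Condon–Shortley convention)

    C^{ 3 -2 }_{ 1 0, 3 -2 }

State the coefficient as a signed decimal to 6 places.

+√(1/3) = +0.577350

j₁+j₂−J=1  J+j₁−j₂=1  J−j₁+j₂=5  j₁+j₂+J+1=8
(j₁±m₁, j₂±m₂, J±M) = (1,1,1,5,1,5)
P² = 300
sum k=0..1:
  [0] +1/24 = 1/24
  [1] −1/120 = -1/120
S = 1/30
C² = P²·S² = 1/3 ; C = +0.577350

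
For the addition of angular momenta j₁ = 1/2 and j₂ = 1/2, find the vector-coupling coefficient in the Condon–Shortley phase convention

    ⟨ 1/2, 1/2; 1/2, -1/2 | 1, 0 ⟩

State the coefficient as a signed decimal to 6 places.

+0.707107  (= +√(1/2))

j₁+j₂−J=0  J+j₁−j₂=1  J−j₁+j₂=1  j₁+j₂+J+1=3
(j₁±m₁, j₂±m₂, J±M) = (1,0,0,1,1,1)
P² = 1/2
sum k=0..0:
  [0] +1/1 = 1
S = 1
C² = P²·S² = 1/2 ; C = +0.707107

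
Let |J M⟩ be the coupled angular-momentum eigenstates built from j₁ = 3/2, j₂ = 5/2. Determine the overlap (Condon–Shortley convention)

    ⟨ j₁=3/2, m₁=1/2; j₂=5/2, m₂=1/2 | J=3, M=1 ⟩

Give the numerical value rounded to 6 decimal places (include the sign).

j₁+j₂−J=1  J+j₁−j₂=2  J−j₁+j₂=4  j₁+j₂+J+1=8
(j₁±m₁, j₂±m₂, J±M) = (2,1,3,2,4,2)
P² = 48/5
sum k=0..1:
  [0] +1/6 = 1/6
  [1] −1/8 = -1/8
S = 1/24
C² = P²·S² = 1/60 ; C = +0.129099

+√(1/60) ≈ +0.129099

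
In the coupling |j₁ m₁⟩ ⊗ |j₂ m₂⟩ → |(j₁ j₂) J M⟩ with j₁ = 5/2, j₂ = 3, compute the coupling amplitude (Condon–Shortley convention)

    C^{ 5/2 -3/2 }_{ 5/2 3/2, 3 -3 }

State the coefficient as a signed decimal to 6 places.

j₁+j₂−J=3  J+j₁−j₂=2  J−j₁+j₂=3  j₁+j₂+J+1=9
(j₁±m₁, j₂±m₂, J±M) = (4,1,0,6,1,4)
P² = 3456/7
sum k=0..0:
  [0] +1/36 = 1/36
S = 1/36
C² = P²·S² = 8/21 ; C = +0.617213

+0.617213  (= +√(8/21))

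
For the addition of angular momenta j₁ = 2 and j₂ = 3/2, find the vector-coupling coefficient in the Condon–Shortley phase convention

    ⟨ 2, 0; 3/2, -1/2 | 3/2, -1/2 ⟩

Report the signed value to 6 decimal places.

triangle: 2!×2!×1!/6! = 4/720
(j±m)!: 2!×2!×1!×2!×1!×2! = 16
prefactor² = (2J+1)×Δ×N² = 16/45
  k=0: +1/(0!×2!×2!×1!×0!×0!) = 1/4
  k=1: −1/(1!×1!×1!×0!×1!×1!) = -1
Σ = -3/4  ⇒  CG² = 16/45×(-3/4)² = 1/5
CG = −√(1/5) = -0.447214

-0.447214  (= −√(1/5))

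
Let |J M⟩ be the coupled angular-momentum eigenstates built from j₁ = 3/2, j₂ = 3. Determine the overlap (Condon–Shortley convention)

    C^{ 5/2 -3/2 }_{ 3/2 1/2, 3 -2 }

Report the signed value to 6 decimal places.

+√(1/14) = +0.267261

√[6·2!1!4!/8! · 2!1!1!5!1!4!] = √(288/7)
  +(−1)^0/∏(0,2,1,1,0,3)! = 1/12  (running 1/12)
  +(−1)^1/∏(1,1,0,0,1,4)! = -1/24  (running 1/24)
⟨..|..⟩ = √(288/7)·(1/24) = +0.267261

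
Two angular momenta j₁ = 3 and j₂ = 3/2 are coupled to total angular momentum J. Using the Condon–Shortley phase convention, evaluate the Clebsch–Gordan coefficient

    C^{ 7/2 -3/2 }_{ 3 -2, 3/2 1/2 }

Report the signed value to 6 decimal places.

−√(3/7) = -0.654654

√[8·1!5!2!/9! · 1!5!2!1!2!5!] = √(6400/21)
  +(−1)^0/∏(0,1,5,2,0,0)! = 1/240  (running 1/240)
  +(−1)^1/∏(1,0,4,1,1,1)! = -1/24  (running -3/80)
⟨..|..⟩ = √(6400/21)·(-3/80) = -0.654654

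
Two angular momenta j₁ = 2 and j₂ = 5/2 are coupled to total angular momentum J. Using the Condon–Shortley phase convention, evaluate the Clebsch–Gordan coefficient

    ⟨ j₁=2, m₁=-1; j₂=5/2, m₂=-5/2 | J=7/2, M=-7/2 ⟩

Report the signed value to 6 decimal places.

triangle: 1!·3!·4!/9! = 144/362880
(j±m)!: 1!·3!·0!·5!·0!·7! = 3628800
prefactor² = (2J+1)·Δ·N² = 11520
  k=0: +1/(0!·1!·3!·0!·0!·4!) = 1/144
Σ = 1/144  ⇒  CG² = 11520·1/144² = 5/9
CG = +√(5/9) = +0.745356

+√(5/9) ≈ +0.745356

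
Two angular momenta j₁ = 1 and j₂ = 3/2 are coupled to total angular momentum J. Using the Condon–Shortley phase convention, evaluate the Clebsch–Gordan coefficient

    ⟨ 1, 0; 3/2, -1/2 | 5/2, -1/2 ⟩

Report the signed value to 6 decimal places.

+√(3/5) ≈ +0.774597

√[6·0!2!3!/6! · 1!1!1!2!2!3!] = √(12/5)
  +(−1)^0/∏(0,0,1,1,1,2)! = 1/2  (running 1/2)
⟨..|..⟩ = √(12/5)·(1/2) = +0.774597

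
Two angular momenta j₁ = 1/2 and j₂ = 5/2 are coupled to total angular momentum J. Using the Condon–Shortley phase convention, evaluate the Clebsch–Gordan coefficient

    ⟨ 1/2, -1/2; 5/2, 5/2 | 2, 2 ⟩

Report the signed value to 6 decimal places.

triangle: 1!*0!*4!/6! = 24/720
(j±m)!: 0!*1!*5!*0!*4!*0! = 2880
prefactor² = (2J+1)*Δ*N² = 480
  k=1: −1/(1!*0!*0!*4!*0!*0!) = -1/24
Σ = -1/24  ⇒  CG² = 480*(-1/24)² = 5/6
CG = −√(5/6) = -0.912871

−√(5/6) = -0.912871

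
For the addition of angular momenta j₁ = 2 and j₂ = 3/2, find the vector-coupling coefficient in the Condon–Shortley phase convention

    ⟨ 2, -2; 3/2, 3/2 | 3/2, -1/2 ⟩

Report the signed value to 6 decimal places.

j₁+j₂−J=2  J+j₁−j₂=2  J−j₁+j₂=1  j₁+j₂+J+1=6
(j₁±m₁, j₂±m₂, J±M) = (0,4,3,0,1,2)
P² = 32/5
sum k=2..2:
  [2] +1/4 = 1/4
S = 1/4
C² = P²·S² = 2/5 ; C = +0.632456

+0.632456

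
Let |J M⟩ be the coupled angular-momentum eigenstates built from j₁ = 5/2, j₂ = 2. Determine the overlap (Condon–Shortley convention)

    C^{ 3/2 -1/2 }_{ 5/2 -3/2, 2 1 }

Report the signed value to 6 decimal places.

j₁+j₂−J=3  J+j₁−j₂=2  J−j₁+j₂=1  j₁+j₂+J+1=7
(j₁±m₁, j₂±m₂, J±M) = (1,4,3,1,1,2)
P² = 96/35
sum k=2..3:
  [2] +1/4 = 1/4
  [3] −1/6 = -1/6
S = 1/12
C² = P²·S² = 2/105 ; C = +0.138013

+0.138013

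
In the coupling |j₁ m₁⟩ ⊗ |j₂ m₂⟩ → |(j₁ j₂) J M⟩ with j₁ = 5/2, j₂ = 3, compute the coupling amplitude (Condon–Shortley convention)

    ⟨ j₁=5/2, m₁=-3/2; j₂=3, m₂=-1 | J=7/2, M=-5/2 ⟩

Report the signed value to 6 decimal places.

-0.398410

triangle: 2!*3!*4!/10! = 288/3628800
(j±m)!: 1!*4!*2!*4!*1!*6! = 829440
prefactor² = (2J+1)*Δ*N² = 18432/35
  k=1: −1/(1!*1!*3!*1!*0!*3!) = -1/36
  k=2: +1/(2!*0!*2!*0!*1!*4!) = 1/96
Σ = -5/288  ⇒  CG² = 18432/35*(-5/288)² = 10/63
CG = −√(10/63) = -0.398410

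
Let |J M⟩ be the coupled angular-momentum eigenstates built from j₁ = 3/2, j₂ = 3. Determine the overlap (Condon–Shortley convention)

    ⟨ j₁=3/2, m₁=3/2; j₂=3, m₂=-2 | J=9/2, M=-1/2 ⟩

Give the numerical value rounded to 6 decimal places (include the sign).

j₁+j₂−J=0  J+j₁−j₂=3  J−j₁+j₂=6  j₁+j₂+J+1=10
(j₁±m₁, j₂±m₂, J±M) = (3,0,1,5,4,5)
P² = 172800/7
sum k=0..0:
  [0] +1/720 = 1/720
S = 1/720
C² = P²·S² = 1/21 ; C = +0.218218

+0.218218  (= +√(1/21))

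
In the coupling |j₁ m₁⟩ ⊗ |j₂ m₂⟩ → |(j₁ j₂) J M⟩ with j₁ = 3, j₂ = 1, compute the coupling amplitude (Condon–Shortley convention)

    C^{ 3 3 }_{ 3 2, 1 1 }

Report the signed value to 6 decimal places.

-0.500000  (= −√(1/4))

√[7·1!5!1!/8! · 5!1!2!0!6!0!] = √(3600)
  +(−1)^1/∏(1,0,0,1,5,0)! = -1/120  (running -1/120)
⟨..|..⟩ = √(3600)·(-1/120) = -0.500000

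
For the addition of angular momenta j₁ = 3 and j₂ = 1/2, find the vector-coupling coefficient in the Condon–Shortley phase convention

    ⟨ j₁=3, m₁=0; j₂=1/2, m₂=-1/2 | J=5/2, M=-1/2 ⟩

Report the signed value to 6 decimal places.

triangle: 1!×5!×0!/7! = 120/5040
(j±m)!: 3!×3!×0!×1!×2!×3! = 432
prefactor² = (2J+1)×Δ×N² = 432/7
  k=0: +1/(0!×1!×3!×0!×2!×0!) = 1/12
Σ = 1/12  ⇒  CG² = 432/7×1/12² = 3/7
CG = +√(3/7) = +0.654654

+0.654654  (= +√(3/7))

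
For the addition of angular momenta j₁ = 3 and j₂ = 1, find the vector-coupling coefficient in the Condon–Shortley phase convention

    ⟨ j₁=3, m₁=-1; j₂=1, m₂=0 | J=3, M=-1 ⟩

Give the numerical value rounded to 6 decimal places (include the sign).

-0.288675  (= −√(1/12))

j₁+j₂−J=1  J+j₁−j₂=5  J−j₁+j₂=1  j₁+j₂+J+1=8
(j₁±m₁, j₂±m₂, J±M) = (2,4,1,1,2,4)
P² = 48
sum k=0..1:
  [0] +1/24 = 1/24
  [1] −1/12 = -1/12
S = -1/24
C² = P²·S² = 1/12 ; C = -0.288675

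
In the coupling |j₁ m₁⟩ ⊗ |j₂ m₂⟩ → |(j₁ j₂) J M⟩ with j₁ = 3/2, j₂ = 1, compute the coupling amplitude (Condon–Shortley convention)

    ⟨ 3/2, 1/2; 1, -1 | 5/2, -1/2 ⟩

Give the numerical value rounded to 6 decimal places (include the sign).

+√(3/10) ≈ +0.547723

triangle: 0!×3!×2!/6! = 12/720
(j±m)!: 2!×1!×0!×2!×2!×3! = 48
prefactor² = (2J+1)×Δ×N² = 24/5
  k=0: +1/(0!×0!×1!×0!×2!×2!) = 1/4
Σ = 1/4  ⇒  CG² = 24/5×1/4² = 3/10
CG = +√(3/10) = +0.547723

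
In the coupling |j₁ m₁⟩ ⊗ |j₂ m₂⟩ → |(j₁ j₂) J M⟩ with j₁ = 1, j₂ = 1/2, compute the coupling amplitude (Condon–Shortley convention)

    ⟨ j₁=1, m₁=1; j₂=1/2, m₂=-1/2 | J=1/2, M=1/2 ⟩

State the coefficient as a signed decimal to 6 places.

+0.816497

√[2·1!1!0!/3! · 2!0!0!1!1!0!] = √(2/3)
  +(−1)^0/∏(0,1,0,0,1,0)! = 1  (running 1)
⟨..|..⟩ = √(2/3)·(1) = +0.816497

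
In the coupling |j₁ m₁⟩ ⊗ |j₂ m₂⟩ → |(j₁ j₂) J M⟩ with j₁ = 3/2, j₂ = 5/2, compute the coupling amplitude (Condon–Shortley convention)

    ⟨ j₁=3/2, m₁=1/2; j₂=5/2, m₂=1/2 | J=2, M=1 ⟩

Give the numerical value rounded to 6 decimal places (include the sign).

−√(25/84) = -0.545545

j₁+j₂−J=2  J+j₁−j₂=1  J−j₁+j₂=3  j₁+j₂+J+1=7
(j₁±m₁, j₂±m₂, J±M) = (2,1,3,2,3,1)
P² = 12/7
sum k=0..1:
  [0] +1/12 = 1/12
  [1] −1/2 = -1/2
S = -5/12
C² = P²·S² = 25/84 ; C = -0.545545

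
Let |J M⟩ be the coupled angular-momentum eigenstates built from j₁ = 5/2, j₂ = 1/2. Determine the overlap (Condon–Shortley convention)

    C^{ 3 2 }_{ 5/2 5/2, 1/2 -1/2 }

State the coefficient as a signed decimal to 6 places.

+0.408248  (= +√(1/6))

j₁+j₂−J=0  J+j₁−j₂=5  J−j₁+j₂=1  j₁+j₂+J+1=7
(j₁±m₁, j₂±m₂, J±M) = (5,0,0,1,5,1)
P² = 2400
sum k=0..0:
  [0] +1/120 = 1/120
S = 1/120
C² = P²·S² = 1/6 ; C = +0.408248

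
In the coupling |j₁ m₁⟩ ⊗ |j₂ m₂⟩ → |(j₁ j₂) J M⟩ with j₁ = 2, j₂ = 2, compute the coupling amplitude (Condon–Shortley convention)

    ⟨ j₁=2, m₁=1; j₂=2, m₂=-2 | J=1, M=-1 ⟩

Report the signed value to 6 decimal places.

√[3·3!1!1!/6! · 3!1!0!4!0!2!] = √(36/5)
  +(−1)^0/∏(0,3,1,0,0,1)! = 1/6  (running 1/6)
⟨..|..⟩ = √(36/5)·(1/6) = +0.447214

+√(1/5) = +0.447214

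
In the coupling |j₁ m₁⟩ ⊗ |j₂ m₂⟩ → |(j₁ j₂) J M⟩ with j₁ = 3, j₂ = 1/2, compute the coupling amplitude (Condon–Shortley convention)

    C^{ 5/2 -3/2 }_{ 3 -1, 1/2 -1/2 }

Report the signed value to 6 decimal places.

+0.534522

j₁+j₂−J=1  J+j₁−j₂=5  J−j₁+j₂=0  j₁+j₂+J+1=7
(j₁±m₁, j₂±m₂, J±M) = (2,4,0,1,1,4)
P² = 1152/7
sum k=0..0:
  [0] +1/24 = 1/24
S = 1/24
C² = P²·S² = 2/7 ; C = +0.534522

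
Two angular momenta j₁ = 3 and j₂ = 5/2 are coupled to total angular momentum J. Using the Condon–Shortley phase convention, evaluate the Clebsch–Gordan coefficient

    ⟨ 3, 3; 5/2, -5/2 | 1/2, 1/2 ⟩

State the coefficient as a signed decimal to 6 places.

+√(2/7) = +0.534522

j₁+j₂−J=5  J+j₁−j₂=1  J−j₁+j₂=0  j₁+j₂+J+1=7
(j₁±m₁, j₂±m₂, J±M) = (6,0,0,5,1,0)
P² = 28800/7
sum k=0..0:
  [0] +1/120 = 1/120
S = 1/120
C² = P²·S² = 2/7 ; C = +0.534522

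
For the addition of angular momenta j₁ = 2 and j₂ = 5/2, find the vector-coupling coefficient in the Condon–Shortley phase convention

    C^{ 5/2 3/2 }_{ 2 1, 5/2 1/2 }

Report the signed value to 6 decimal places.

−√(6/35) = -0.414039

j₁+j₂−J=2  J+j₁−j₂=2  J−j₁+j₂=3  j₁+j₂+J+1=8
(j₁±m₁, j₂±m₂, J±M) = (3,1,3,2,4,1)
P² = 216/35
sum k=0..1:
  [0] +1/12 = 1/12
  [1] −1/4 = -1/4
S = -1/6
C² = P²·S² = 6/35 ; C = -0.414039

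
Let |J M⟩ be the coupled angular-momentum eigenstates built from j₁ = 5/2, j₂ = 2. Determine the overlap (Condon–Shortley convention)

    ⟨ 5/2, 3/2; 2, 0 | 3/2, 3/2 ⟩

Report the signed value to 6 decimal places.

-0.585540  (= −√(12/35))

triangle: 3!×2!×1!/7! = 12/5040
(j±m)!: 4!×1!×2!×2!×3!×0! = 576
prefactor² = (2J+1)×Δ×N² = 192/35
  k=1: −1/(1!×2!×0!×1!×2!×0!) = -1/4
Σ = -1/4  ⇒  CG² = 192/35×(-1/4)² = 12/35
CG = −√(12/35) = -0.585540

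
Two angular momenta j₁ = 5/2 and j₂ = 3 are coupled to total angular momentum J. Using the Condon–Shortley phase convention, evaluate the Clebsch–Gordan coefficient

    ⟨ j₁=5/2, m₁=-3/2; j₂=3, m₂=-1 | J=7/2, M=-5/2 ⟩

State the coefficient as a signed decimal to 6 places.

-0.398410

j₁+j₂−J=2  J+j₁−j₂=3  J−j₁+j₂=4  j₁+j₂+J+1=10
(j₁±m₁, j₂±m₂, J±M) = (1,4,2,4,1,6)
P² = 18432/35
sum k=1..2:
  [1] −1/36 = -1/36
  [2] +1/96 = 1/96
S = -5/288
C² = P²·S² = 10/63 ; C = -0.398410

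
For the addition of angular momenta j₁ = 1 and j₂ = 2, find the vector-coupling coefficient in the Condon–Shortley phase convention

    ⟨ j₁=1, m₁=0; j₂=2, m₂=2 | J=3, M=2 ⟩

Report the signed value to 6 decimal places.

+√(1/3) ≈ +0.577350

√[7·0!2!4!/7! · 1!1!4!0!5!1!] = √(192)
  +(−1)^0/∏(0,0,1,4,1,0)! = 1/24  (running 1/24)
⟨..|..⟩ = √(192)·(1/24) = +0.577350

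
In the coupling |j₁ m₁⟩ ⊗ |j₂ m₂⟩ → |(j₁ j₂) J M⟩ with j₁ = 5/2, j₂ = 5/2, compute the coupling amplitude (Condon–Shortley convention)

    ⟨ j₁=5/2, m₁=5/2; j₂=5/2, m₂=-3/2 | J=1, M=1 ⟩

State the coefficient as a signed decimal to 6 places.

+0.377964  (= +√(1/7))

j₁+j₂−J=4  J+j₁−j₂=1  J−j₁+j₂=1  j₁+j₂+J+1=7
(j₁±m₁, j₂±m₂, J±M) = (5,0,1,4,2,0)
P² = 576/7
sum k=0..0:
  [0] +1/24 = 1/24
S = 1/24
C² = P²·S² = 1/7 ; C = +0.377964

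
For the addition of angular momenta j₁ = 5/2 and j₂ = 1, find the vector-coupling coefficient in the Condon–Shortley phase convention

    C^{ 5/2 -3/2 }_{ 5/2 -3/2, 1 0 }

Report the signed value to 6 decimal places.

√[6·1!4!1!/7! · 1!4!1!1!1!4!] = √(576/35)
  +(−1)^0/∏(0,1,4,1,0,0)! = 1/24  (running 1/24)
  +(−1)^1/∏(1,0,3,0,1,1)! = -1/6  (running -1/8)
⟨..|..⟩ = √(576/35)·(-1/8) = -0.507093

-0.507093  (= −√(9/35))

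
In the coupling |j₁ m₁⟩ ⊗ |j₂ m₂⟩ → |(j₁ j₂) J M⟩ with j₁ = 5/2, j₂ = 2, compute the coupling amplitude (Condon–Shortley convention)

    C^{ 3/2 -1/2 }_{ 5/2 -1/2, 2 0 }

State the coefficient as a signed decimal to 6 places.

triangle: 3!*2!*1!/7! = 12/5040
(j±m)!: 2!*3!*2!*2!*1!*2! = 96
prefactor² = (2J+1)*Δ*N² = 32/35
  k=1: −1/(1!*2!*2!*1!*0!*0!) = -1/4
  k=2: +1/(2!*1!*1!*0!*1!*1!) = 1/2
Σ = 1/4  ⇒  CG² = 32/35*1/4² = 2/35
CG = +√(2/35) = +0.239046

+0.239046  (= +√(2/35))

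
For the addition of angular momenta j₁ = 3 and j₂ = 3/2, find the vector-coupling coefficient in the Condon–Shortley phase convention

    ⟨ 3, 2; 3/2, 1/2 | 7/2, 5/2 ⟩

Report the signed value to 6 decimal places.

j₁+j₂−J=1  J+j₁−j₂=5  J−j₁+j₂=2  j₁+j₂+J+1=9
(j₁±m₁, j₂±m₂, J±M) = (5,1,2,1,6,1)
P² = 6400/7
sum k=0..1:
  [0] +1/48 = 1/48
  [1] −1/120 = -1/120
S = 1/80
C² = P²·S² = 1/7 ; C = +0.377964

+0.377964  (= +√(1/7))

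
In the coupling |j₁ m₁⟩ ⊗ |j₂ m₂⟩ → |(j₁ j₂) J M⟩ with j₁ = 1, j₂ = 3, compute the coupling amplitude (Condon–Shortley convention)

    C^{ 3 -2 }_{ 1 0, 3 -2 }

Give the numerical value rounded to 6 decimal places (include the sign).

+0.577350

j₁+j₂−J=1  J+j₁−j₂=1  J−j₁+j₂=5  j₁+j₂+J+1=8
(j₁±m₁, j₂±m₂, J±M) = (1,1,1,5,1,5)
P² = 300
sum k=0..1:
  [0] +1/24 = 1/24
  [1] −1/120 = -1/120
S = 1/30
C² = P²·S² = 1/3 ; C = +0.577350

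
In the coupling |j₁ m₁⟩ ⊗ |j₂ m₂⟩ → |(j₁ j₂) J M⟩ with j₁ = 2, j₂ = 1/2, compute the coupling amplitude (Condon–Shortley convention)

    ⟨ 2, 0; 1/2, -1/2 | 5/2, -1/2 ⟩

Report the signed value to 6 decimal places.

√[6·0!4!1!/6! · 2!2!0!1!2!3!] = √(48/5)
  +(−1)^0/∏(0,0,2,0,2,1)! = 1/4  (running 1/4)
⟨..|..⟩ = √(48/5)·(1/4) = +0.774597

+√(3/5) = +0.774597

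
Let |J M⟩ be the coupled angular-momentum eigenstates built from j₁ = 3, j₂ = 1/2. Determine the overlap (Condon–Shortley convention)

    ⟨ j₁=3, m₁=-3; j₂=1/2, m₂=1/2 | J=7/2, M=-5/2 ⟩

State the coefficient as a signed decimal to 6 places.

+0.377964  (= +√(1/7))

√[8·0!6!1!/8! · 0!6!1!0!1!6!] = √(518400/7)
  +(−1)^0/∏(0,0,6,1,0,0)! = 1/720  (running 1/720)
⟨..|..⟩ = √(518400/7)·(1/720) = +0.377964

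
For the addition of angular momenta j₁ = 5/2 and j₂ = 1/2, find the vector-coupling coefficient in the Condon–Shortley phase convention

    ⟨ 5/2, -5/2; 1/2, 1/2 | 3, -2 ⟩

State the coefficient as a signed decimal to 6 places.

+0.408248  (= +√(1/6))

j₁+j₂−J=0  J+j₁−j₂=5  J−j₁+j₂=1  j₁+j₂+J+1=7
(j₁±m₁, j₂±m₂, J±M) = (0,5,1,0,1,5)
P² = 2400
sum k=0..0:
  [0] +1/120 = 1/120
S = 1/120
C² = P²·S² = 1/6 ; C = +0.408248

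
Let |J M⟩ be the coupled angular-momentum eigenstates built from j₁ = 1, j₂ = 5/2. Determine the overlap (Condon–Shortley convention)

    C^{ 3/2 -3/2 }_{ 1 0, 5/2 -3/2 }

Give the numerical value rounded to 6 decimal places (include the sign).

j₁+j₂−J=2  J+j₁−j₂=0  J−j₁+j₂=3  j₁+j₂+J+1=6
(j₁±m₁, j₂±m₂, J±M) = (1,1,1,4,0,3)
P² = 48/5
sum k=1..1:
  [1] −1/6 = -1/6
S = -1/6
C² = P²·S² = 4/15 ; C = -0.516398

-0.516398  (= −√(4/15))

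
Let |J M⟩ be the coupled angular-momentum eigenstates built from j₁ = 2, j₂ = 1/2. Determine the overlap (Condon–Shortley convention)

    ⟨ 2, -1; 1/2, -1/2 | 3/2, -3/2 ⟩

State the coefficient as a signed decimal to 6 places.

+√(1/5) = +0.447214

√[4·1!3!0!/5! · 1!3!0!1!0!3!] = √(36/5)
  +(−1)^0/∏(0,1,3,0,0,0)! = 1/6  (running 1/6)
⟨..|..⟩ = √(36/5)·(1/6) = +0.447214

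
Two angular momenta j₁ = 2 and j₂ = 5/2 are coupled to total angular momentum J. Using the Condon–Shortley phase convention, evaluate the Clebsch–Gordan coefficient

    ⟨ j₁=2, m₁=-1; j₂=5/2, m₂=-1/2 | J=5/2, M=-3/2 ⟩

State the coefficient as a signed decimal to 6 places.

√[6·2!2!3!/8! · 1!3!2!3!1!4!] = √(216/35)
  +(−1)^1/∏(1,1,2,1,0,2)! = -1/4  (running -1/4)
  +(−1)^2/∏(2,0,1,0,1,3)! = 1/12  (running -1/6)
⟨..|..⟩ = √(216/35)·(-1/6) = -0.414039

−√(6/35) = -0.414039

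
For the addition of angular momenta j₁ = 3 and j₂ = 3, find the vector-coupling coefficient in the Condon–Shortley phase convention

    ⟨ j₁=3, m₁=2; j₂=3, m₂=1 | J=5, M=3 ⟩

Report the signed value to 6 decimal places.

+0.408248  (= +√(1/6))

triangle: 1!*5!*5!/12! = 14400/479001600
(j±m)!: 5!*1!*4!*2!*8!*2! = 464486400
prefactor² = (2J+1)*Δ*N² = 153600
  k=0: +1/(0!*1!*1!*4!*4!*1!) = 1/576
  k=1: −1/(1!*0!*0!*3!*5!*2!) = -1/1440
Σ = 1/960  ⇒  CG² = 153600*1/960² = 1/6
CG = +√(1/6) = +0.408248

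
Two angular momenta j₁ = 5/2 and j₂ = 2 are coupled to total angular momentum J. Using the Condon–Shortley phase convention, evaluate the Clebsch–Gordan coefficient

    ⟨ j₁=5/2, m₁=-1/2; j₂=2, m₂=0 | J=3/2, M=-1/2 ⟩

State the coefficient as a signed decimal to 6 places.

+0.239046

triangle: 3!*2!*1!/7! = 12/5040
(j±m)!: 2!*3!*2!*2!*1!*2! = 96
prefactor² = (2J+1)*Δ*N² = 32/35
  k=1: −1/(1!*2!*2!*1!*0!*0!) = -1/4
  k=2: +1/(2!*1!*1!*0!*1!*1!) = 1/2
Σ = 1/4  ⇒  CG² = 32/35*1/4² = 2/35
CG = +√(2/35) = +0.239046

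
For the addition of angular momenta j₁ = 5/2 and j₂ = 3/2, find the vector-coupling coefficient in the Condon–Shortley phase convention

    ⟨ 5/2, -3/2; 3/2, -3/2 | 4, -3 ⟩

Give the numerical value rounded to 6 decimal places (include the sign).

+√(5/8) = +0.790569

√[9·0!5!3!/9! · 1!4!0!3!1!7!] = √(12960)
  +(−1)^0/∏(0,0,4,0,1,3)! = 1/144  (running 1/144)
⟨..|..⟩ = √(12960)·(1/144) = +0.790569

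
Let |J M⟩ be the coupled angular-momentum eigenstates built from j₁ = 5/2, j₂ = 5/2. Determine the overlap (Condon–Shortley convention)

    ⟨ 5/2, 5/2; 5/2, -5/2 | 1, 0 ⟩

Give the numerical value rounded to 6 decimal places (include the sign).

√[3·4!1!1!/7! · 5!0!0!5!1!1!] = √(1440/7)
  +(−1)^0/∏(0,4,0,0,1,1)! = 1/24  (running 1/24)
⟨..|..⟩ = √(1440/7)·(1/24) = +0.597614

+√(5/14) ≈ +0.597614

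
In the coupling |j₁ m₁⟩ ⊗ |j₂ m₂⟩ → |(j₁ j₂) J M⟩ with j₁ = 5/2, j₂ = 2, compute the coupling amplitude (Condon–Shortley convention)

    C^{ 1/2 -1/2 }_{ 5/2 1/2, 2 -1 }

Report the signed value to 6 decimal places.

triangle: 4!*1!*0!/6! = 24/720
(j±m)!: 3!*2!*1!*3!*0!*1! = 72
prefactor² = (2J+1)*Δ*N² = 24/5
  k=1: −1/(1!*3!*1!*0!*0!*0!) = -1/6
Σ = -1/6  ⇒  CG² = 24/5*(-1/6)² = 2/15
CG = −√(2/15) = -0.365148

-0.365148  (= −√(2/15))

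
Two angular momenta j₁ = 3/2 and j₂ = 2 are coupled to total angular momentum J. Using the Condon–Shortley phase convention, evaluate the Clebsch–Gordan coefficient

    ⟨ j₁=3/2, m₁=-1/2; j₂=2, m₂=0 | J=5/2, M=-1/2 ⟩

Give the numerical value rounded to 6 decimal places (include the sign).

−√(3/35) = -0.292770

√[6·1!2!3!/7! · 1!2!2!2!2!3!] = √(48/35)
  +(−1)^0/∏(0,1,2,2,0,1)! = 1/4  (running 1/4)
  +(−1)^1/∏(1,0,1,1,1,2)! = -1/2  (running -1/4)
⟨..|..⟩ = √(48/35)·(-1/4) = -0.292770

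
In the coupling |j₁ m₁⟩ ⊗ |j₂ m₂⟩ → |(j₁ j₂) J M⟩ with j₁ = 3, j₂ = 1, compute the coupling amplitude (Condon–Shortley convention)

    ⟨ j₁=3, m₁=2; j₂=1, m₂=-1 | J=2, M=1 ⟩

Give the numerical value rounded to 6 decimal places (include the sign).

+√(10/21) = +0.690066

triangle: 2!×4!×0!/7! = 48/5040
(j±m)!: 5!×1!×0!×2!×3!×1! = 1440
prefactor² = (2J+1)×Δ×N² = 480/7
  k=0: +1/(0!×2!×1!×0!×3!×0!) = 1/12
Σ = 1/12  ⇒  CG² = 480/7×1/12² = 10/21
CG = +√(10/21) = +0.690066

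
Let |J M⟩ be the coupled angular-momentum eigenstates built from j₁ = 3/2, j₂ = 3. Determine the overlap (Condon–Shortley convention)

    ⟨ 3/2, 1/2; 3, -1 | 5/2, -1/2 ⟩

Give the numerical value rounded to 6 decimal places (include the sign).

j₁+j₂−J=2  J+j₁−j₂=1  J−j₁+j₂=4  j₁+j₂+J+1=8
(j₁±m₁, j₂±m₂, J±M) = (2,1,2,4,2,3)
P² = 288/35
sum k=0..1:
  [0] +1/8 = 1/8
  [1] −1/6 = -1/6
S = -1/24
C² = P²·S² = 1/70 ; C = -0.119523

−√(1/70) ≈ -0.119523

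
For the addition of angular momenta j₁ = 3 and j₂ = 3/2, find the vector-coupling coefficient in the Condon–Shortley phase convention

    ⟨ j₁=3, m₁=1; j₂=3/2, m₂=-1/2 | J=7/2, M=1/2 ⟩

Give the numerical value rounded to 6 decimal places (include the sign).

+√(2/7) ≈ +0.534522

triangle: 1!×5!×2!/9! = 240/362880
(j±m)!: 4!×2!×1!×2!×4!×3! = 13824
prefactor² = (2J+1)×Δ×N² = 512/7
  k=0: +1/(0!×1!×2!×1!×3!×1!) = 1/12
  k=1: −1/(1!×0!×1!×0!×4!×2!) = -1/48
Σ = 1/16  ⇒  CG² = 512/7×1/16² = 2/7
CG = +√(2/7) = +0.534522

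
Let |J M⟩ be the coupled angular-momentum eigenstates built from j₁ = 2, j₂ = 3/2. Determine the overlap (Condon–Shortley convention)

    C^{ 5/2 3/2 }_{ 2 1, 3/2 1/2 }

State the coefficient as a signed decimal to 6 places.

√[6·1!3!2!/7! · 3!1!2!1!4!1!] = √(144/35)
  +(−1)^0/∏(0,1,1,2,2,0)! = 1/4  (running 1/4)
  +(−1)^1/∏(1,0,0,1,3,1)! = -1/6  (running 1/12)
⟨..|..⟩ = √(144/35)·(1/12) = +0.169031

+√(1/35) = +0.169031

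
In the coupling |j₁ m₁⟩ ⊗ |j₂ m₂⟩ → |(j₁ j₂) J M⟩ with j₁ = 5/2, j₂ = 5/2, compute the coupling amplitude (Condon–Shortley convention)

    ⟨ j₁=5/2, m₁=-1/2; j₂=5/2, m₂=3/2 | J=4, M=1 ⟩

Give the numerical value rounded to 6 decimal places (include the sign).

-0.597614  (= −√(5/14))

triangle: 1!×4!×4!/10! = 576/3628800
(j±m)!: 2!×3!×4!×1!×5!×3! = 207360
prefactor² = (2J+1)×Δ×N² = 10368/35
  k=0: +1/(0!×1!×3!×4!×1!×0!) = 1/144
  k=1: −1/(1!×0!×2!×3!×2!×1!) = -1/24
Σ = -5/144  ⇒  CG² = 10368/35×(-5/144)² = 5/14
CG = −√(5/14) = -0.597614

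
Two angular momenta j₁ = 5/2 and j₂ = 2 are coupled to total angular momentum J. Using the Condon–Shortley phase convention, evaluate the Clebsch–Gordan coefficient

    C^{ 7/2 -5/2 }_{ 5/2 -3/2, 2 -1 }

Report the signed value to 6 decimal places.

−√(1/63) ≈ -0.125988

triangle: 1!×4!×3!/9! = 144/362880
(j±m)!: 1!×4!×1!×3!×1!×6! = 103680
prefactor² = (2J+1)×Δ×N² = 2304/7
  k=0: +1/(0!×1!×4!×1!×0!×2!) = 1/48
  k=1: −1/(1!×0!×3!×0!×1!×3!) = -1/36
Σ = -1/144  ⇒  CG² = 2304/7×(-1/144)² = 1/63
CG = −√(1/63) = -0.125988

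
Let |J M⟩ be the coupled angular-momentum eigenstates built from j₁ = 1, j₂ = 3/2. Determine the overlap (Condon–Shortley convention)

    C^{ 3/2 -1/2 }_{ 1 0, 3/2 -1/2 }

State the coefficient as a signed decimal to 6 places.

+√(1/15) ≈ +0.258199

j₁+j₂−J=1  J+j₁−j₂=1  J−j₁+j₂=2  j₁+j₂+J+1=5
(j₁±m₁, j₂±m₂, J±M) = (1,1,1,2,1,2)
P² = 4/15
sum k=0..1:
  [0] +1/1 = 1
  [1] −1/2 = -1/2
S = 1/2
C² = P²·S² = 1/15 ; C = +0.258199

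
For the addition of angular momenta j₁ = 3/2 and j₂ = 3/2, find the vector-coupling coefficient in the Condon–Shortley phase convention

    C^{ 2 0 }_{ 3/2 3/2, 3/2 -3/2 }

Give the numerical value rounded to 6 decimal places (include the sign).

√[5·1!2!2!/6! · 3!0!0!3!2!2!] = √(4)
  +(−1)^0/∏(0,1,0,0,2,2)! = 1/4  (running 1/4)
⟨..|..⟩ = √(4)·(1/4) = +0.500000

+0.500000  (= +√(1/4))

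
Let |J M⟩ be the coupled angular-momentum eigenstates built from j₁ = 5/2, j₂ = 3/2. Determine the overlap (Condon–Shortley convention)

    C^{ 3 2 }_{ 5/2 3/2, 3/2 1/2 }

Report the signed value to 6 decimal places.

+√(1/12) ≈ +0.288675

j₁+j₂−J=1  J+j₁−j₂=4  J−j₁+j₂=2  j₁+j₂+J+1=8
(j₁±m₁, j₂±m₂, J±M) = (4,1,2,1,5,1)
P² = 48
sum k=0..1:
  [0] +1/12 = 1/12
  [1] −1/24 = -1/24
S = 1/24
C² = P²·S² = 1/12 ; C = +0.288675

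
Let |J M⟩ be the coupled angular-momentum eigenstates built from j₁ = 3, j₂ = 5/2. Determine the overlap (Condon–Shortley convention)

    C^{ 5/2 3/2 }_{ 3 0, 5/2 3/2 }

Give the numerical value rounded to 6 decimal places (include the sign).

triangle: 3!*3!*2!/9! = 72/362880
(j±m)!: 3!*3!*4!*1!*4!*1! = 20736
prefactor² = (2J+1)*Δ*N² = 864/35
  k=2: +1/(2!*1!*1!*2!*2!*0!) = 1/8
  k=3: −1/(3!*0!*0!*1!*3!*1!) = -1/36
Σ = 7/72  ⇒  CG² = 864/35*7/72² = 7/30
CG = +√(7/30) = +0.483046

+√(7/30) = +0.483046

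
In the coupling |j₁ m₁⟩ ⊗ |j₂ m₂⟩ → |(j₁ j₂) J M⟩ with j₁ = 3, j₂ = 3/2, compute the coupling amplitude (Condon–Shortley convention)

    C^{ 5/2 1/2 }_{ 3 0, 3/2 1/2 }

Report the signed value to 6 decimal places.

−√(6/35) = -0.414039

j₁+j₂−J=2  J+j₁−j₂=4  J−j₁+j₂=1  j₁+j₂+J+1=8
(j₁±m₁, j₂±m₂, J±M) = (3,3,2,1,3,2)
P² = 216/35
sum k=1..2:
  [1] −1/4 = -1/4
  [2] +1/12 = 1/12
S = -1/6
C² = P²·S² = 6/35 ; C = -0.414039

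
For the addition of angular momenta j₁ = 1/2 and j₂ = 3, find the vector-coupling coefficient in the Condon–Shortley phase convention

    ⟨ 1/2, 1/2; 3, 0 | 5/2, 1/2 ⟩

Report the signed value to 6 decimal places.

+0.654654  (= +√(3/7))

triangle: 1!*0!*5!/7! = 120/5040
(j±m)!: 1!*0!*3!*3!*3!*2! = 432
prefactor² = (2J+1)*Δ*N² = 432/7
  k=0: +1/(0!*1!*0!*3!*0!*2!) = 1/12
Σ = 1/12  ⇒  CG² = 432/7*1/12² = 3/7
CG = +√(3/7) = +0.654654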